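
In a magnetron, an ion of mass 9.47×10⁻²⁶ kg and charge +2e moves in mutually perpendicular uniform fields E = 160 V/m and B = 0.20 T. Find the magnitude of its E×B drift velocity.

The E×B drift speed is v_d = E/B.
v_d = 160/0.20 = 800 m/s.

v_d ≈ 800 m/s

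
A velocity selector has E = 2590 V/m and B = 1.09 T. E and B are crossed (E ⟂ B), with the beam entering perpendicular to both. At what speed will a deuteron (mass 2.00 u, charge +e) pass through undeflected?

v = 2380 m/s

Zero net Lorentz force requires |qE| = |q v×B|, i.e. E = vB.
v = E/B = 2590/1.09 = 2380 m/s.
The result is independent of the particle's charge and mass.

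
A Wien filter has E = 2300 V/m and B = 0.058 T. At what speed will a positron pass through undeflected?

Zero net Lorentz force requires |qE| = |q v×B|, i.e. E = vB.
v = E/B = 2300/0.058 = 4.0×10⁴ m/s.
The result is independent of the particle's charge and mass.

v = 4.0×10⁴ m/s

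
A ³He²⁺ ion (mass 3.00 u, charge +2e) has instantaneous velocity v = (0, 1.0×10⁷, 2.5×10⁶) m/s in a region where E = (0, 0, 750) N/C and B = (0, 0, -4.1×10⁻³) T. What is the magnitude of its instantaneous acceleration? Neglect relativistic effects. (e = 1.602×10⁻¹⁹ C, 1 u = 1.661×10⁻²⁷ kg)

|a| ≈ 2.64×10¹² m/s²

v×B = (-4.10×10⁴, 0, 0) N/C.
E + v×B = (-4.10×10⁴, 0, 750) N/C.
F = q(E + v×B) = (3.204×10⁻¹⁹ C)·(-4.10×10⁴, 0, 750) = (-1.31×10⁻¹⁴, 0, 2.40×10⁻¹⁶) N.
|a| = |F|/m = 1.314×10⁻¹⁴/4.983×10⁻²⁷ ≈ 2.64×10¹² m/s².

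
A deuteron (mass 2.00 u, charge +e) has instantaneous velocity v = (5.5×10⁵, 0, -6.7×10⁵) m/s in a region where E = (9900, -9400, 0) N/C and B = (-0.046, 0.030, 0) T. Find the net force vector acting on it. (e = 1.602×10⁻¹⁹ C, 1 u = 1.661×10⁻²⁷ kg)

v×B = (2.01×10⁴, 3.08×10⁴, 1.65×10⁴) N/C.
E + v×B = (3.00×10⁴, 2.14×10⁴, 1.65×10⁴) N/C.
F = q(E + v×B) = (1.602×10⁻¹⁹ C)·(3.00×10⁴, 2.14×10⁴, 1.65×10⁴) = (4.81×10⁻¹⁵, 3.43×10⁻¹⁵, 2.64×10⁻¹⁵) N.

F ≈ (4.81×10⁻¹⁵, 3.43×10⁻¹⁵, 2.64×10⁻¹⁵) N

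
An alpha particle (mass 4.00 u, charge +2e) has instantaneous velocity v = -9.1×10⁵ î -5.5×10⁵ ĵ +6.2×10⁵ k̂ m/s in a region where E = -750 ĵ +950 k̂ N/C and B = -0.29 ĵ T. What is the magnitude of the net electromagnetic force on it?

|F| ≈ 1.03×10⁻¹³ N

v×B = (1.80×10⁵, 0, 2.64×10⁵) N/C.
E + v×B = (1.80×10⁵, -750, 2.65×10⁵) N/C.
F = q(E + v×B) = (3.204×10⁻¹⁹ C)·(1.80×10⁵, -750, 2.65×10⁵) = (5.76×10⁻¹⁴, -2.40×10⁻¹⁶, 8.49×10⁻¹⁴) N.
|F| = 1.03×10⁻¹³ N.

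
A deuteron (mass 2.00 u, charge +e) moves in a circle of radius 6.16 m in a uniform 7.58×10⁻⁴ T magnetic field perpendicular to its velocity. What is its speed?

From |q|vB = mv²/r, v = |q|Br/m.
v = (1.602×10⁻¹⁹)(7.58×10⁻⁴)(6.16)/3.322×10⁻²⁷ ≈ 2.25×10⁵ m/s.

v ≈ 2.25×10⁵ m/s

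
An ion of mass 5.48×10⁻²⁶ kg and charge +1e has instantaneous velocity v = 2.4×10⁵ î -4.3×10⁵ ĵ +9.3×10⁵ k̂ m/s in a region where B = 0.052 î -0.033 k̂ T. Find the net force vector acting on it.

v×B = (1.42×10⁴, 5.63×10⁴, 2.24×10⁴) N/C.
F = q v×B = (1.602×10⁻¹⁹ C)·(1.42×10⁴, 5.63×10⁴, 2.24×10⁴) = (2.27×10⁻¹⁵, 9.02×10⁻¹⁵, 3.58×10⁻¹⁵) N.

F ≈ (2.27×10⁻¹⁵, 9.02×10⁻¹⁵, 3.58×10⁻¹⁵) N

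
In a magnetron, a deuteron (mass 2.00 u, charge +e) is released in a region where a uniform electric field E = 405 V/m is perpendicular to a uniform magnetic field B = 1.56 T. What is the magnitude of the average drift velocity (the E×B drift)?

The steady drift has the magnetic force balancing the electric force, so v_d = E/B.
v_d = 405/1.56 = 260 m/s.

v_d ≈ 260 m/s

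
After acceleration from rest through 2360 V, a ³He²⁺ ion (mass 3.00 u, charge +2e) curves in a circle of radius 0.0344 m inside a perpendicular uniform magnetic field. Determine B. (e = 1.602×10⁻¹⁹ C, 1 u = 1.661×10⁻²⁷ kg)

v = √(2|q|V/m) = √(2·3.204×10⁻¹⁹·2360/4.983×10⁻²⁷) ≈ 5.509×10⁵ m/s.
B = mv/(|q|r) = (4.983×10⁻²⁷)(5.509×10⁵)/((3.204×10⁻¹⁹)(0.0344)) ≈ 0.249 T.

B ≈ 0.249 T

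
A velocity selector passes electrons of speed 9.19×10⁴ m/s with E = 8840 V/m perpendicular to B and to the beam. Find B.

B = 0.0962 T

Balance of forces in the selector: qE = qvB ⇒ B = E/v.
B = 8840/9.19×10⁴ = 0.0962 T.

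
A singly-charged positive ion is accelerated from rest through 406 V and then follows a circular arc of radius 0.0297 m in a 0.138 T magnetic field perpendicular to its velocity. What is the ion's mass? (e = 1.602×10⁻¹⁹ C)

m ≈ 3.31×10⁻²⁷ kg

Combine |q|V = ½mv² and r = mv/(|q|B): eliminate v to get m = qB²r²/(2V).
m = (1.602×10⁻¹⁹)(0.138)²(0.0297)²/(2·406) ≈ 3.31×10⁻²⁷ kg.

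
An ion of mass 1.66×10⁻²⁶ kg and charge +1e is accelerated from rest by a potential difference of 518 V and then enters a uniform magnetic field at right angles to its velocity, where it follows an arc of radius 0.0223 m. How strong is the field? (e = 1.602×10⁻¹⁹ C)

B ≈ 0.465 T

v = √(2|q|V/m) = √(2·1.602×10⁻¹⁹·518/1.66×10⁻²⁶) ≈ 9.999×10⁴ m/s.
B = mv/(|q|r) = (1.66×10⁻²⁶)(9.999×10⁴)/((1.602×10⁻¹⁹)(0.0223)) ≈ 0.465 T.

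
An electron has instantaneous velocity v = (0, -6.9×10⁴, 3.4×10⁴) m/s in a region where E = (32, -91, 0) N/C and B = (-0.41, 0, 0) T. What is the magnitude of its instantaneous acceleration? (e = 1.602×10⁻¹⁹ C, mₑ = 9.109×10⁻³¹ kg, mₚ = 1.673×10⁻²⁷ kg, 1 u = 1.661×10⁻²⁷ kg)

v×B = (0, -1.39×10⁴, -2.83×10⁴) N/C.
E + v×B = (32.0, -1.40×10⁴, -2.83×10⁴) N/C.
F = q(E + v×B) = (−1.602×10⁻¹⁹ C)·(32.0, -1.40×10⁴, -2.83×10⁴) = (-5.13×10⁻¹⁸, 2.25×10⁻¹⁵, 4.53×10⁻¹⁵) N.
|a| = |F|/m = 5.059×10⁻¹⁵/9.109×10⁻³¹ ≈ 5.55×10¹⁵ m/s².

|a| ≈ 5.55×10¹⁵ m/s²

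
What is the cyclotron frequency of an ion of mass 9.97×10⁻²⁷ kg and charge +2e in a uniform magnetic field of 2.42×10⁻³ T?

f = |q|B/(2πm).
f = (3.204×10⁻¹⁹)(2.42×10⁻³)/(2π·9.97×10⁻²⁷) ≈ 1.24×10⁴ Hz.

f ≈ 1.24×10⁴ Hz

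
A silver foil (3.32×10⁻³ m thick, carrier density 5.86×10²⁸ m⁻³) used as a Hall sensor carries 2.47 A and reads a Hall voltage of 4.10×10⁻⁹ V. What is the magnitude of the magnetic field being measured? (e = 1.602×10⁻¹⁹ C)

B ≈ 0.0517 T

From V_H = IB/(n e t), B = V_H n e t / I.
B = (4.10×10⁻⁹)(5.86×10²⁸)(1.602×10⁻¹⁹)(3.32×10⁻³)/2.47 ≈ 0.0517 T.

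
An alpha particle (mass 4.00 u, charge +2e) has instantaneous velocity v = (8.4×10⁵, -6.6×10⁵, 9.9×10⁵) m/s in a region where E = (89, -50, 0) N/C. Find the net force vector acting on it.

Only an electric field acts, so F = qE = (3.204×10⁻¹⁹ C)·(89.0, -50.0, 0) = (2.85×10⁻¹⁷, -1.60×10⁻¹⁷, 0) N.

F ≈ (2.85×10⁻¹⁷, -1.60×10⁻¹⁷, 0) N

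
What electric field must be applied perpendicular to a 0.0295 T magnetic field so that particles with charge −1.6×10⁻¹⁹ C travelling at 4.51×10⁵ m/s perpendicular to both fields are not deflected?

For straight-line motion qE = qvB, so E = vB.
E = 4.51×10⁵ × 0.0295 = 1.33×10⁴ V/m.

E = 1.33×10⁴ V/m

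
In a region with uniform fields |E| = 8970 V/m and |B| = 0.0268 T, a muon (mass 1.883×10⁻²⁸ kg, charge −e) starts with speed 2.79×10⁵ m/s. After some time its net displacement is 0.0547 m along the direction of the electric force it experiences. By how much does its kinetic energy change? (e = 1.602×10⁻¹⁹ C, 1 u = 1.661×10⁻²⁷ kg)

ΔKE ≈ 7.86×10⁻¹⁷ J

The magnetic force is always ⟂ v and does no work; only the electric force changes KE.
ΔKE = F_E · d = |q|E d = (1.602×10⁻¹⁹)(8970)(0.0547) ≈ 7.86×10⁻¹⁷ J.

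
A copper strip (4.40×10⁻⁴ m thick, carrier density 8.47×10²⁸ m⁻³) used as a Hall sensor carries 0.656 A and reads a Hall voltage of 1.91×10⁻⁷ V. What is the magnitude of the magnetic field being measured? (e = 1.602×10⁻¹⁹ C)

B ≈ 1.74 T

From V_H = IB/(n e t), B = V_H n e t / I.
B = (1.91×10⁻⁷)(8.47×10²⁸)(1.602×10⁻¹⁹)(4.40×10⁻⁴)/0.656 ≈ 1.74 T.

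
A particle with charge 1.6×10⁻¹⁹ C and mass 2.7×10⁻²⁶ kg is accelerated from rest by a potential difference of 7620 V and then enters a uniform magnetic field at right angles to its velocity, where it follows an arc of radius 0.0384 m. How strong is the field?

B ≈ 1.32 T

v = √(2|q|V/m) = √(2·1.6×10⁻¹⁹·7620/2.7×10⁻²⁶) ≈ 3.005×10⁵ m/s.
B = mv/(|q|r) = (2.7×10⁻²⁶)(3.005×10⁵)/((1.6×10⁻¹⁹)(0.0384)) ≈ 1.32 T.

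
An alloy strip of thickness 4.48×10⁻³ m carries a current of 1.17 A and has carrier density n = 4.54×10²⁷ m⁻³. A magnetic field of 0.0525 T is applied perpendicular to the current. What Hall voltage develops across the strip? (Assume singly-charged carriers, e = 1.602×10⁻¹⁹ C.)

V_H ≈ 1.89×10⁻⁸ V

V_H = IB/(n e t).
V_H = (1.17)(0.0525)/((4.54×10²⁷)(1.602×10⁻¹⁹)(4.48×10⁻³)) ≈ 1.89×10⁻⁸ V.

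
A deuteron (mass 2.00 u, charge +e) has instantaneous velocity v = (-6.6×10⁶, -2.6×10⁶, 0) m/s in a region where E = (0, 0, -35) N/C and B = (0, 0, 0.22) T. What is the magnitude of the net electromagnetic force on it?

|F| ≈ 2.50×10⁻¹³ N

v×B = (-5.72×10⁵, 1.45×10⁶, 0) N/C.
E + v×B = (-5.72×10⁵, 1.45×10⁶, -35.0) N/C.
F = q(E + v×B) = (1.602×10⁻¹⁹ C)·(-5.72×10⁵, 1.45×10⁶, -35.0) = (-9.16×10⁻¹⁴, 2.33×10⁻¹³, -5.61×10⁻¹⁸) N.
|F| = 2.50×10⁻¹³ N.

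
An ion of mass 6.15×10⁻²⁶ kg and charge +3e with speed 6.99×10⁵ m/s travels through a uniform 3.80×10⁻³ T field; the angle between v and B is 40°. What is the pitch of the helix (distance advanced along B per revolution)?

p ≈ 113 m

v∥ = v cosθ = 6.99×10⁵·cos40° ≈ 5.355×10⁵ m/s.
T = 2πm/(|q|B) = 2π(6.15×10⁻²⁶)/((4.806×10⁻¹⁹)(3.80×10⁻³)) ≈ 2.116×10⁻⁴ s.
pitch = v∥ T = (5.355×10⁵)(2.116×10⁻⁴) ≈ 113 m.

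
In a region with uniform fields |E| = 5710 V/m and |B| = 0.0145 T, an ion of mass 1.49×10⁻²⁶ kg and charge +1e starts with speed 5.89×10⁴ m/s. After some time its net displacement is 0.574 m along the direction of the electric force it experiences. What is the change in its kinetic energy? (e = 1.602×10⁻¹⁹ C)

ΔKE ≈ 5.25×10⁻¹⁶ J

The magnetic force is always ⟂ v and does no work; only the electric force changes KE.
ΔKE = F_E · d = |q|E d = (1.602×10⁻¹⁹)(5710)(0.574) ≈ 5.25×10⁻¹⁶ J.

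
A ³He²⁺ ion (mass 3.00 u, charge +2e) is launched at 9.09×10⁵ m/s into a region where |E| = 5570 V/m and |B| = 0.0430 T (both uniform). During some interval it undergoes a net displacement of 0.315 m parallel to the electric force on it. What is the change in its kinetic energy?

The magnetic force is always ⟂ v and does no work; only the electric force changes KE.
ΔKE = F_E · d = |q|E d = (3.204×10⁻¹⁹)(5570)(0.315) ≈ 5.62×10⁻¹⁶ J.

ΔKE ≈ 5.62×10⁻¹⁶ J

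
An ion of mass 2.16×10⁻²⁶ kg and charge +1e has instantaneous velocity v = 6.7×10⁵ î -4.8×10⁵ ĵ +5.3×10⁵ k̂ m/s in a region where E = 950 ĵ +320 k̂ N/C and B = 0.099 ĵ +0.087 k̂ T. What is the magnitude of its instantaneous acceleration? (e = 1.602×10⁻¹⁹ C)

v×B = (-9.42×10⁴, -5.83×10⁴, 6.63×10⁴) N/C.
E + v×B = (-9.42×10⁴, -5.73×10⁴, 6.66×10⁴) N/C.
F = q(E + v×B) = (1.602×10⁻¹⁹ C)·(-9.42×10⁴, -5.73×10⁴, 6.66×10⁴) = (-1.51×10⁻¹⁴, -9.19×10⁻¹⁵, 1.07×10⁻¹⁴) N.
|a| = |F|/m = 2.065×10⁻¹⁴/2.16×10⁻²⁶ ≈ 9.56×10¹¹ m/s².

|a| ≈ 9.56×10¹¹ m/s²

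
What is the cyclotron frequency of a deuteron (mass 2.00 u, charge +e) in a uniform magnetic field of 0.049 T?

f ≈ 3.8×10⁵ Hz

f = |q|B/(2πm).
f = (1.602×10⁻¹⁹)(0.049)/(2π·3.322×10⁻²⁷) ≈ 3.8×10⁵ Hz.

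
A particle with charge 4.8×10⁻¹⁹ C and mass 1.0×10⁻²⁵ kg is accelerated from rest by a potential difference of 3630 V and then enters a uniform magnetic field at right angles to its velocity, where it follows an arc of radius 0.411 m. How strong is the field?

B ≈ 0.0946 T

v = √(2|q|V/m) = √(2·4.8×10⁻¹⁹·3630/1.0×10⁻²⁵) ≈ 1.867×10⁵ m/s.
B = mv/(|q|r) = (1.0×10⁻²⁵)(1.867×10⁵)/((4.8×10⁻¹⁹)(0.411)) ≈ 0.0946 T.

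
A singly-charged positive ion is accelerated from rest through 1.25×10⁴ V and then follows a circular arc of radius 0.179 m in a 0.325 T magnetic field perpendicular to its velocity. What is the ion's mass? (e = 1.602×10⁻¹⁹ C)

Combine |q|V = ½mv² and r = mv/(|q|B): eliminate v to get m = qB²r²/(2V).
m = (1.602×10⁻¹⁹)(0.325)²(0.179)²/(2·1.25×10⁴) ≈ 2.17×10⁻²⁶ kg.

m ≈ 2.17×10⁻²⁶ kg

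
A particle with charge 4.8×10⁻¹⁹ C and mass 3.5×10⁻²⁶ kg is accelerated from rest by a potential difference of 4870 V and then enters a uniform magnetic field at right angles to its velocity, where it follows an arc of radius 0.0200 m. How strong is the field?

v = √(2|q|V/m) = √(2·4.8×10⁻¹⁹·4870/3.5×10⁻²⁶) ≈ 3.655×10⁵ m/s.
B = mv/(|q|r) = (3.5×10⁻²⁶)(3.655×10⁵)/((4.8×10⁻¹⁹)(0.0200)) ≈ 1.33 T.

B ≈ 1.33 T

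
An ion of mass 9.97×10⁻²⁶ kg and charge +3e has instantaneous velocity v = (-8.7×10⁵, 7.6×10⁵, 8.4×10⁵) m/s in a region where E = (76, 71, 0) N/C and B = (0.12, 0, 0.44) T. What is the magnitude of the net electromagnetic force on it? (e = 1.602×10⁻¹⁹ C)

|F| ≈ 2.86×10⁻¹³ N

v×B = (3.34×10⁵, 4.84×10⁵, -9.12×10⁴) N/C.
E + v×B = (3.34×10⁵, 4.84×10⁵, -9.12×10⁴) N/C.
F = q(E + v×B) = (4.806×10⁻¹⁹ C)·(3.34×10⁵, 4.84×10⁵, -9.12×10⁴) = (1.61×10⁻¹³, 2.32×10⁻¹³, -4.38×10⁻¹⁴) N.
|F| = 2.86×10⁻¹³ N.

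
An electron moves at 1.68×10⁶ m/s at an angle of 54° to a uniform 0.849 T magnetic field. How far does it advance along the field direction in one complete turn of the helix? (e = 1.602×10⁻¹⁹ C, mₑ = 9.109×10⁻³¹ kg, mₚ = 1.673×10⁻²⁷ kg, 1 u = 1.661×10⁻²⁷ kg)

v∥ = v cosθ = 1.68×10⁶·cos54° ≈ 9.875×10⁵ m/s.
T = 2πm/(|q|B) = 2π(9.109×10⁻³¹)/((1.602×10⁻¹⁹)(0.849)) ≈ 4.208×10⁻¹¹ s.
pitch = v∥ T = (9.875×10⁵)(4.208×10⁻¹¹) ≈ 4.16×10⁻⁵ m.

p ≈ 4.16×10⁻⁵ m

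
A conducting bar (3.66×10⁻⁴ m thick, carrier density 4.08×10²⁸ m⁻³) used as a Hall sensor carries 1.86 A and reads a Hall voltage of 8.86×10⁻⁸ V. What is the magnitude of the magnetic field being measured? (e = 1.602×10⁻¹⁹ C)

From V_H = IB/(n e t), B = V_H n e t / I.
B = (8.86×10⁻⁸)(4.08×10²⁸)(1.602×10⁻¹⁹)(3.66×10⁻⁴)/1.86 ≈ 0.114 T.

B ≈ 0.114 T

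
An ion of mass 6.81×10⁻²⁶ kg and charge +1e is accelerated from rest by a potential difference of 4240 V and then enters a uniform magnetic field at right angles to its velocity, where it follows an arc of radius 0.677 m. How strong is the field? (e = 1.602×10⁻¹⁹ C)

B ≈ 0.0887 T

v = √(2|q|V/m) = √(2·1.602×10⁻¹⁹·4240/6.81×10⁻²⁶) ≈ 1.412×10⁵ m/s.
B = mv/(|q|r) = (6.81×10⁻²⁶)(1.412×10⁵)/((1.602×10⁻¹⁹)(0.677)) ≈ 0.0887 T.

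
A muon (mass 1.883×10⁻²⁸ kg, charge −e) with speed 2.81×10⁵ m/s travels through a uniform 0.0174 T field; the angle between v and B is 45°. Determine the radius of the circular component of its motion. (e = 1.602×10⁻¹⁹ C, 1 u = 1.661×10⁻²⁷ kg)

r ≈ 0.0134 m

v⊥ = v sinθ = 2.81×10⁵·sin45° ≈ 1.987×10⁵ m/s.
r = m v⊥/(|q|B) = (1.883×10⁻²⁸)(1.987×10⁵)/((1.602×10⁻¹⁹)(0.0174)) ≈ 0.0134 m.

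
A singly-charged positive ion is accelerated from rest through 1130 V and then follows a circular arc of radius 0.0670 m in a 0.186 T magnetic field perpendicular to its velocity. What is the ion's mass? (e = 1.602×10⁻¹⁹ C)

Combine |q|V = ½mv² and r = mv/(|q|B): eliminate v to get m = qB²r²/(2V).
m = (1.602×10⁻¹⁹)(0.186)²(0.0670)²/(2·1130) ≈ 1.10×10⁻²⁶ kg.

m ≈ 1.10×10⁻²⁶ kg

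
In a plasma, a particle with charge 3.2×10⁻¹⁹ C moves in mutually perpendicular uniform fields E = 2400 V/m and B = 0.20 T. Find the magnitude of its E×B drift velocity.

v_d ≈ 1.2×10⁴ m/s

The steady drift has the magnetic force balancing the electric force, so v_d = E/B.
v_d = 2400/0.20 = 1.2×10⁴ m/s.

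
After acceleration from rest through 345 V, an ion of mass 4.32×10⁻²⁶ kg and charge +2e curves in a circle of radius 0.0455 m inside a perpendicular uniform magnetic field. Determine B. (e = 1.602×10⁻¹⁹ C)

v = √(2|q|V/m) = √(2·3.204×10⁻¹⁹·345/4.32×10⁻²⁶) ≈ 7.154×10⁴ m/s.
B = mv/(|q|r) = (4.32×10⁻²⁶)(7.154×10⁴)/((3.204×10⁻¹⁹)(0.0455)) ≈ 0.212 T.

B ≈ 0.212 T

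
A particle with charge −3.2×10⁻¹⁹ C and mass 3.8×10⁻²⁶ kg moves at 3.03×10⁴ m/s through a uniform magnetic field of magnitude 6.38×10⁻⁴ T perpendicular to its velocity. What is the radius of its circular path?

r ≈ 5.64 m

The magnetic force provides the centripetal force: |q|vB = mv²/r.
r = mv/(|q|B) = (3.8×10⁻²⁶)(3.03×10⁴)/((3.2×10⁻¹⁹)(6.38×10⁻⁴)) ≈ 5.64 m.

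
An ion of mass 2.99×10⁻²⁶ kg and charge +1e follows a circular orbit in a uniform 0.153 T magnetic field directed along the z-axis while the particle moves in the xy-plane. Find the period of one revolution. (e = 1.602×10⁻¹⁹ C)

T ≈ 7.66×10⁻⁶ s

The cyclotron period depends only on m, q, B: T = 2πm/(|q|B).
T = 2π(2.99×10⁻²⁶)/((1.602×10⁻¹⁹)(0.153)) ≈ 7.66×10⁻⁶ s.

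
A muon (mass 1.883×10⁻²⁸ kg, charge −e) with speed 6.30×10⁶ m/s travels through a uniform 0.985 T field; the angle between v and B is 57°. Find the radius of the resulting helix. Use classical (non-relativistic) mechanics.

v⊥ = v sinθ = 6.30×10⁶·sin57° ≈ 5.284×10⁶ m/s.
r = m v⊥/(|q|B) = (1.883×10⁻²⁸)(5.284×10⁶)/((1.602×10⁻¹⁹)(0.985)) ≈ 6.30×10⁻³ m.

r ≈ 6.30×10⁻³ m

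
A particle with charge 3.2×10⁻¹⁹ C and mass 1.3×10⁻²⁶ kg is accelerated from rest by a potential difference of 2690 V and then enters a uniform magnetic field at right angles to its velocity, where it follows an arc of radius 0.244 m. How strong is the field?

v = √(2|q|V/m) = √(2·3.2×10⁻¹⁹·2690/1.3×10⁻²⁶) ≈ 3.639×10⁵ m/s.
B = mv/(|q|r) = (1.3×10⁻²⁶)(3.639×10⁵)/((3.2×10⁻¹⁹)(0.244)) ≈ 0.0606 T.

B ≈ 0.0606 T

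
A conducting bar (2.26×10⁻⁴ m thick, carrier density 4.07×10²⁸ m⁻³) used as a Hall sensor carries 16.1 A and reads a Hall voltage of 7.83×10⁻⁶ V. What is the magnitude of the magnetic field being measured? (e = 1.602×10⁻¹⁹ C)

From V_H = IB/(n e t), B = V_H n e t / I.
B = (7.83×10⁻⁶)(4.07×10²⁸)(1.602×10⁻¹⁹)(2.26×10⁻⁴)/16.1 ≈ 0.717 T.

B ≈ 0.717 T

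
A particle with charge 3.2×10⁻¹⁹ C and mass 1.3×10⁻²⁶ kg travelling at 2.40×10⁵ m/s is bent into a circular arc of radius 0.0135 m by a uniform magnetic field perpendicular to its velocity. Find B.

B ≈ 0.722 T

From |q|vB = mv²/r, B = mv/(|q|r).
B = (1.3×10⁻²⁶)(2.40×10⁵)/((3.2×10⁻¹⁹)(0.0135)) ≈ 0.722 T.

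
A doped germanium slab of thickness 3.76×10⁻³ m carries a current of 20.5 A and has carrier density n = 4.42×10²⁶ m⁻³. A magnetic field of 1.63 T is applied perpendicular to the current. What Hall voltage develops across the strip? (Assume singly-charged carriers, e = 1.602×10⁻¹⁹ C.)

V_H ≈ 1.26×10⁻⁴ V

V_H = IB/(n e t).
V_H = (20.5)(1.63)/((4.42×10²⁶)(1.602×10⁻¹⁹)(3.76×10⁻³)) ≈ 1.26×10⁻⁴ V.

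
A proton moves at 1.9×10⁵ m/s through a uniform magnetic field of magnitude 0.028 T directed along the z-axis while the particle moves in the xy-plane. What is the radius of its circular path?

r ≈ 0.071 m

The magnetic force provides the centripetal force: |q|vB = mv²/r.
r = mv/(|q|B) = (1.673×10⁻²⁷)(1.9×10⁵)/((1.602×10⁻¹⁹)(0.028)) ≈ 0.071 m.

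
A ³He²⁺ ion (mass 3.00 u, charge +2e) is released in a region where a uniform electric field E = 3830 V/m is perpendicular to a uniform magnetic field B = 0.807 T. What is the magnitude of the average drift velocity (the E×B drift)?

In crossed fields the guiding centre drifts at v_d = |E×B|/B² = E/B, independent of charge and mass.
v_d = 3830/0.807 = 4750 m/s.

v_d ≈ 4750 m/s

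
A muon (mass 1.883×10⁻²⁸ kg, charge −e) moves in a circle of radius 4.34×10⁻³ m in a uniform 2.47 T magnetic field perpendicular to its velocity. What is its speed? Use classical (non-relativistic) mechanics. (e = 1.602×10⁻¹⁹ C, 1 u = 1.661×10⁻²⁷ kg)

v ≈ 9.12×10⁶ m/s

From |q|vB = mv²/r, v = |q|Br/m.
v = (1.602×10⁻¹⁹)(2.47)(4.34×10⁻³)/1.883×10⁻²⁸ ≈ 9.12×10⁶ m/s.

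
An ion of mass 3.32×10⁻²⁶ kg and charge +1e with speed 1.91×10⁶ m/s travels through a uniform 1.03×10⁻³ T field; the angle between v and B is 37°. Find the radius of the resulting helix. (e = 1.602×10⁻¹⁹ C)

r ≈ 231 m

v⊥ = v sinθ = 1.91×10⁶·sin37° ≈ 1.149×10⁶ m/s.
r = m v⊥/(|q|B) = (3.32×10⁻²⁶)(1.149×10⁶)/((1.602×10⁻¹⁹)(1.03×10⁻³)) ≈ 231 m.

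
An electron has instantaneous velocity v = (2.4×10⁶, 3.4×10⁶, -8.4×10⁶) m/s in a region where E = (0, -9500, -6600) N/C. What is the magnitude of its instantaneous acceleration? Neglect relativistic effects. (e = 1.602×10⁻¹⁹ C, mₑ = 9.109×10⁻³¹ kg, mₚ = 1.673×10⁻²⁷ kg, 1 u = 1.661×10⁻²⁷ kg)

Only an electric field acts, so F = qE = (−1.602×10⁻¹⁹ C)·(0, -9500, -6600) = (0, 1.52×10⁻¹⁵, 1.06×10⁻¹⁵) N.
|a| = |F|/m = 1.853×10⁻¹⁵/9.109×10⁻³¹ ≈ 2.03×10¹⁵ m/s².

|a| ≈ 2.03×10¹⁵ m/s²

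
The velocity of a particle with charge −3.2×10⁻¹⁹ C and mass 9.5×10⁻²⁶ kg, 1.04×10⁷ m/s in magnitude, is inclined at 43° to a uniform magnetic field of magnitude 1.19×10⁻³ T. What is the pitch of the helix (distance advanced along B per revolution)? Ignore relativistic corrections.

v∥ = v cosθ = 1.04×10⁷·cos43° ≈ 7.606×10⁶ m/s.
T = 2πm/(|q|B) = 2π(9.5×10⁻²⁶)/((3.2×10⁻¹⁹)(1.19×10⁻³)) ≈ 1.567×10⁻³ s.
pitch = v∥ T = (7.606×10⁶)(1.567×10⁻³) ≈ 1.19×10⁴ m.

p ≈ 1.19×10⁴ m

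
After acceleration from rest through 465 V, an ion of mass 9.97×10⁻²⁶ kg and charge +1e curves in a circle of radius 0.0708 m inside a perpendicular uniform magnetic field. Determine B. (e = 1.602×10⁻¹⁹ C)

B ≈ 0.340 T

v = √(2|q|V/m) = √(2·1.602×10⁻¹⁹·465/9.97×10⁻²⁶) ≈ 3.866×10⁴ m/s.
B = mv/(|q|r) = (9.97×10⁻²⁶)(3.866×10⁴)/((1.602×10⁻¹⁹)(0.0708)) ≈ 0.340 T.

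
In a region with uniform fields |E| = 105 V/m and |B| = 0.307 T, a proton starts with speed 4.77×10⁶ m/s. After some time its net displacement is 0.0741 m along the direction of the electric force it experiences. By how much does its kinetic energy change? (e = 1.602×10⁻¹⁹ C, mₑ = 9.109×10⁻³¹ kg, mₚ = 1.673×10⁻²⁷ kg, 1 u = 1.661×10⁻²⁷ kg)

ΔKE ≈ 1.25×10⁻¹⁸ J

The magnetic force is always ⟂ v and does no work; only the electric force changes KE.
ΔKE = F_E · d = |q|E d = (1.602×10⁻¹⁹)(105)(0.0741) ≈ 1.25×10⁻¹⁸ J.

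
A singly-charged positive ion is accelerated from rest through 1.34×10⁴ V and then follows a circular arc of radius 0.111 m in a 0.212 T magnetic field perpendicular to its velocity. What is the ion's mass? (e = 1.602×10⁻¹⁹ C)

m ≈ 3.31×10⁻²⁷ kg

Combine |q|V = ½mv² and r = mv/(|q|B): eliminate v to get m = qB²r²/(2V).
m = (1.602×10⁻¹⁹)(0.212)²(0.111)²/(2·1.34×10⁴) ≈ 3.31×10⁻²⁷ kg.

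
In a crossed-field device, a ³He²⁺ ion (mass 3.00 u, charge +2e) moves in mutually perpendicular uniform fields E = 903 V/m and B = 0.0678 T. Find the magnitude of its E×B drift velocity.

v_d ≈ 1.33×10⁴ m/s

The steady drift has the magnetic force balancing the electric force, so v_d = E/B.
v_d = 903/0.0678 = 1.33×10⁴ m/s.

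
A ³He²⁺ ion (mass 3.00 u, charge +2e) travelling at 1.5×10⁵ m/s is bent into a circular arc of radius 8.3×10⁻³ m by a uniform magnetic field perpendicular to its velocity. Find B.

B ≈ 0.28 T

From |q|vB = mv²/r, B = mv/(|q|r).
B = (4.983×10⁻²⁷)(1.5×10⁵)/((3.204×10⁻¹⁹)(8.3×10⁻³)) ≈ 0.28 T.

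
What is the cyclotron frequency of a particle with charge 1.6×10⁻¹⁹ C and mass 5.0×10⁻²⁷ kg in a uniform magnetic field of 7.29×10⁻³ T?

f ≈ 3.71×10⁴ Hz

f = |q|B/(2πm).
f = (1.6×10⁻¹⁹)(7.29×10⁻³)/(2π·5.0×10⁻²⁷) ≈ 3.71×10⁴ Hz.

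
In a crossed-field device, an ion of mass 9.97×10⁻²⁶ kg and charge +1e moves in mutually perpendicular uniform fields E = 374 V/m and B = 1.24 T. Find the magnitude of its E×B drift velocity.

v_d ≈ 302 m/s

In crossed fields the guiding centre drifts at v_d = |E×B|/B² = E/B, independent of charge and mass.
v_d = 374/1.24 = 302 m/s.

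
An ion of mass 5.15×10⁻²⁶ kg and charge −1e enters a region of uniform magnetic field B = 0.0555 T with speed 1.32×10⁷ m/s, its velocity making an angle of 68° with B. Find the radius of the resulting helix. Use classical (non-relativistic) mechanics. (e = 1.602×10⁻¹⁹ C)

r ≈ 70.9 m

v⊥ = v sinθ = 1.32×10⁷·sin68° ≈ 1.224×10⁷ m/s.
r = m v⊥/(|q|B) = (5.15×10⁻²⁶)(1.224×10⁷)/((1.602×10⁻¹⁹)(0.0555)) ≈ 70.9 m.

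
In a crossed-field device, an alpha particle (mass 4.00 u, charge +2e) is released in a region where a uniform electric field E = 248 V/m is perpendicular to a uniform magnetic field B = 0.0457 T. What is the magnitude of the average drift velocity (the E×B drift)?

In crossed fields the guiding centre drifts at v_d = |E×B|/B² = E/B, independent of charge and mass.
v_d = 248/0.0457 = 5430 m/s.

v_d ≈ 5430 m/s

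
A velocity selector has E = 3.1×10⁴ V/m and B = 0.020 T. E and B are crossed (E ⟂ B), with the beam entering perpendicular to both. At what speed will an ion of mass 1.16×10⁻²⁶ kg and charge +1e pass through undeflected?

Zero net Lorentz force requires |qE| = |q v×B|, i.e. E = vB.
v = E/B = 3.1×10⁴/0.020 = 1.6×10⁶ m/s.

v = 1.6×10⁶ m/s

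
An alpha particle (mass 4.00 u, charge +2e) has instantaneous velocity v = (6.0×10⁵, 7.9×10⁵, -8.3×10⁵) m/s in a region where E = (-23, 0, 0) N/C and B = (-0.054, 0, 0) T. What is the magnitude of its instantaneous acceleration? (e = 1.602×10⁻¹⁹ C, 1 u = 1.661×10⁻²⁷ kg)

|a| ≈ 2.98×10¹² m/s²

v×B = (0, 4.48×10⁴, 4.27×10⁴) N/C.
E + v×B = (-23.0, 4.48×10⁴, 4.27×10⁴) N/C.
F = q(E + v×B) = (3.204×10⁻¹⁹ C)·(-23.0, 4.48×10⁴, 4.27×10⁴) = (-7.37×10⁻¹⁸, 1.44×10⁻¹⁴, 1.37×10⁻¹⁴) N.
|a| = |F|/m = 1.983×10⁻¹⁴/6.644×10⁻²⁷ ≈ 2.98×10¹² m/s².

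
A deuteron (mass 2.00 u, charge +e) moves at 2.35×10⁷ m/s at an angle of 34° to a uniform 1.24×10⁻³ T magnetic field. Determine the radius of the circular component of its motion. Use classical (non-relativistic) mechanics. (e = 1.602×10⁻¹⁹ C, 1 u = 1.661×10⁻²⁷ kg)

r ≈ 220 m

v⊥ = v sinθ = 2.35×10⁷·sin34° ≈ 1.314×10⁷ m/s.
r = m v⊥/(|q|B) = (3.322×10⁻²⁷)(1.314×10⁷)/((1.602×10⁻¹⁹)(1.24×10⁻³)) ≈ 220 m.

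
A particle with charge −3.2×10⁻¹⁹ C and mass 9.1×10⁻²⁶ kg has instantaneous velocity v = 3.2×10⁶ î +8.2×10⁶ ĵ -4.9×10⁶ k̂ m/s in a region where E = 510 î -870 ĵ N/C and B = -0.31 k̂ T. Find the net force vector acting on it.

F ≈ (8.13×10⁻¹³, -3.17×10⁻¹³, 0) N

v×B = (-2.54×10⁶, 9.92×10⁵, 0) N/C.
E + v×B = (-2.54×10⁶, 9.91×10⁵, 0) N/C.
F = q(E + v×B) = (−3.2×10⁻¹⁹ C)·(-2.54×10⁶, 9.91×10⁵, 0) = (8.13×10⁻¹³, -3.17×10⁻¹³, 0) N.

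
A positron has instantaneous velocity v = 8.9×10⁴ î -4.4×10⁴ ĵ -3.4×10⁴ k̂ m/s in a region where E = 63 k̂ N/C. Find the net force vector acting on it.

F ≈ (0, 0, 1.01×10⁻¹⁷) N

Only an electric field acts, so F = qE = (1.602×10⁻¹⁹ C)·(0, 0, 63.0) = (0, 0, 1.01×10⁻¹⁷) N.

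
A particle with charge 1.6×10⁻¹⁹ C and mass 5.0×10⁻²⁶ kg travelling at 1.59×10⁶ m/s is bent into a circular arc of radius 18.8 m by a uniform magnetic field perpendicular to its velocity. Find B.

From |q|vB = mv²/r, B = mv/(|q|r).
B = (5.0×10⁻²⁶)(1.59×10⁶)/((1.6×10⁻¹⁹)(18.8)) ≈ 0.0264 T.

B ≈ 0.0264 T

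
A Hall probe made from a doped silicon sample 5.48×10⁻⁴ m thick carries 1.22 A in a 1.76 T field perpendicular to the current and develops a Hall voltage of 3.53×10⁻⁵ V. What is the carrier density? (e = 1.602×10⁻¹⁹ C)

From V_H = IB/(n e t), n = IB/(V_H e t).
n = (1.22)(1.76)/((3.53×10⁻⁵)(1.602×10⁻¹⁹)(5.48×10⁻⁴)) ≈ 6.93×10²⁶ m⁻³.

n ≈ 6.93×10²⁶ m⁻³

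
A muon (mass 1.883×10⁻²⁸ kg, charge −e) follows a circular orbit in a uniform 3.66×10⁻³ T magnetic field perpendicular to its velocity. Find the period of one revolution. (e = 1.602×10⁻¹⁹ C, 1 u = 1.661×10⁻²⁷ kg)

T ≈ 2.02×10⁻⁶ s

The cyclotron period depends only on m, q, B: T = 2πm/(|q|B).
T = 2π(1.883×10⁻²⁸)/((1.602×10⁻¹⁹)(3.66×10⁻³)) ≈ 2.02×10⁻⁶ s.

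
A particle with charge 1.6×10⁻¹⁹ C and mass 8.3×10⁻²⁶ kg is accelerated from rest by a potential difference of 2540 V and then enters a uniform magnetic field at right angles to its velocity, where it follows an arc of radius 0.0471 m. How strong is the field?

B ≈ 1.09 T

v = √(2|q|V/m) = √(2·1.6×10⁻¹⁹·2540/8.3×10⁻²⁶) ≈ 9.896×10⁴ m/s.
B = mv/(|q|r) = (8.3×10⁻²⁶)(9.896×10⁴)/((1.6×10⁻¹⁹)(0.0471)) ≈ 1.09 T.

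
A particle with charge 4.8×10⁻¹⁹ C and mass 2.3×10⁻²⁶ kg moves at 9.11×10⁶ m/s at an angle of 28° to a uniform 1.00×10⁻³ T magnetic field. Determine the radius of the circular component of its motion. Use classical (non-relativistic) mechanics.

v⊥ = v sinθ = 9.11×10⁶·sin28° ≈ 4.277×10⁶ m/s.
r = m v⊥/(|q|B) = (2.3×10⁻²⁶)(4.277×10⁶)/((4.8×10⁻¹⁹)(1.00×10⁻³)) ≈ 205 m.

r ≈ 205 m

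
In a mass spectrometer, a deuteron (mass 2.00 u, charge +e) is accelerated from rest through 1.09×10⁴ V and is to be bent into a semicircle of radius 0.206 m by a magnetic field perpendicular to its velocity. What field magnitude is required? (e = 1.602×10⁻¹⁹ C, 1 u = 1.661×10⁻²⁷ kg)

B ≈ 0.103 T

v = √(2|q|V/m) = √(2·1.602×10⁻¹⁹·1.09×10⁴/3.322×10⁻²⁷) ≈ 1.025×10⁶ m/s.
B = mv/(|q|r) = (3.322×10⁻²⁷)(1.025×10⁶)/((1.602×10⁻¹⁹)(0.206)) ≈ 0.103 T.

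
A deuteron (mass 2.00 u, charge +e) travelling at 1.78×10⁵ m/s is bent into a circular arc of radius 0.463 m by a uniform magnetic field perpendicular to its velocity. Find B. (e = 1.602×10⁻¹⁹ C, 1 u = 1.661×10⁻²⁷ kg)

From |q|vB = mv²/r, B = mv/(|q|r).
B = (3.322×10⁻²⁷)(1.78×10⁵)/((1.602×10⁻¹⁹)(0.463)) ≈ 7.97×10⁻³ T.

B ≈ 7.97×10⁻³ T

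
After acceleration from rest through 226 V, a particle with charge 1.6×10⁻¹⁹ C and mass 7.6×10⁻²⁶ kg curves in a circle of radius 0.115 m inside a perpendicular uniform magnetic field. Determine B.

B ≈ 0.127 T

v = √(2|q|V/m) = √(2·1.6×10⁻¹⁹·226/7.6×10⁻²⁶) ≈ 3.085×10⁴ m/s.
B = mv/(|q|r) = (7.6×10⁻²⁶)(3.085×10⁴)/((1.6×10⁻¹⁹)(0.115)) ≈ 0.127 T.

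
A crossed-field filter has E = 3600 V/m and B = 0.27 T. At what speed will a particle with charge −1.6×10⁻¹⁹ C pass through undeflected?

Zero net Lorentz force requires |qE| = |q v×B|, i.e. E = vB.
v = E/B = 3600/0.27 = 1.3×10⁴ m/s.

v = 1.3×10⁴ m/s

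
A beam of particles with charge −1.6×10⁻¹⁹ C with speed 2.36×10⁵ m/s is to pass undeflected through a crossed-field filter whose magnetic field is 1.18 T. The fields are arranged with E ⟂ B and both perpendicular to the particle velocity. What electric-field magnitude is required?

E = 2.78×10⁵ V/m

For straight-line motion qE = qvB, so E = vB.
E = 2.36×10⁵ × 1.18 = 2.78×10⁵ V/m.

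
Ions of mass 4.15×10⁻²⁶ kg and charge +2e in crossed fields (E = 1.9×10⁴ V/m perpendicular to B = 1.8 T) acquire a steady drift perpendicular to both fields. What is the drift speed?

v_d ≈ 1.1×10⁴ m/s

The E×B drift speed is v_d = E/B.
v_d = 1.9×10⁴/1.8 = 1.1×10⁴ m/s.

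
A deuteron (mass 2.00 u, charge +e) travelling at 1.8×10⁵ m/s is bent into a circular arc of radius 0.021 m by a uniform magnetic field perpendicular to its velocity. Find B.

From |q|vB = mv²/r, B = mv/(|q|r).
B = (3.322×10⁻²⁷)(1.8×10⁵)/((1.602×10⁻¹⁹)(0.021)) ≈ 0.18 T.

B ≈ 0.18 T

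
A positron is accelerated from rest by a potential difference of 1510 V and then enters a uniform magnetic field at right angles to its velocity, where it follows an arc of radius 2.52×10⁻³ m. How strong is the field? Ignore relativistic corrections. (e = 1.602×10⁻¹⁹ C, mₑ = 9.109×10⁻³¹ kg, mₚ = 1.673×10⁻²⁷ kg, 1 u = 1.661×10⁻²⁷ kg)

B ≈ 0.0520 T

v = √(2|q|V/m) = √(2·1.602×10⁻¹⁹·1510/9.109×10⁻³¹) ≈ 2.305×10⁷ m/s.
B = mv/(|q|r) = (9.109×10⁻³¹)(2.305×10⁷)/((1.602×10⁻¹⁹)(2.52×10⁻³)) ≈ 0.0520 T.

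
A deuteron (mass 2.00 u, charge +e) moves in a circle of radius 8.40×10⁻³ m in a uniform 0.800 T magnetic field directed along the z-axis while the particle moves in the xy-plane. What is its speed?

v ≈ 3.24×10⁵ m/s

From |q|vB = mv²/r, v = |q|Br/m.
v = (1.602×10⁻¹⁹)(0.800)(8.40×10⁻³)/3.322×10⁻²⁷ ≈ 3.24×10⁵ m/s.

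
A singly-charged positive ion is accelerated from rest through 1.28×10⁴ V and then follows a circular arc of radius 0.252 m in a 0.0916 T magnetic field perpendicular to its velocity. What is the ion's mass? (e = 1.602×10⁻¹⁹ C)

Combine |q|V = ½mv² and r = mv/(|q|B): eliminate v to get m = qB²r²/(2V).
m = (1.602×10⁻¹⁹)(0.0916)²(0.252)²/(2·1.28×10⁴) ≈ 3.33×10⁻²⁷ kg.

m ≈ 3.33×10⁻²⁷ kg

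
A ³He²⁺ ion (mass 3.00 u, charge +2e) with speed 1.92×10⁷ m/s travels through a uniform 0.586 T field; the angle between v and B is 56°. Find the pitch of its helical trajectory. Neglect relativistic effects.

p ≈ 1.79 m

v∥ = v cosθ = 1.92×10⁷·cos56° ≈ 1.074×10⁷ m/s.
T = 2πm/(|q|B) = 2π(4.983×10⁻²⁷)/((3.204×10⁻¹⁹)(0.586)) ≈ 1.668×10⁻⁷ s.
pitch = v∥ T = (1.074×10⁷)(1.668×10⁻⁷) ≈ 1.79 m.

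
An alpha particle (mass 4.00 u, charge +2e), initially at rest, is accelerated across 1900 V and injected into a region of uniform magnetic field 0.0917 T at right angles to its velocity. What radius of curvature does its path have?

Acceleration: |q|V = ½mv² ⇒ v = √(2|q|V/m) = √(2·3.204×10⁻¹⁹·1900/6.644×10⁻²⁷) ≈ 4.281×10⁵ m/s.
In the field: r = mv/(|q|B) = (6.644×10⁻²⁷)(4.281×10⁵)/((3.204×10⁻¹⁹)(0.0917)) ≈ 0.0968 m.

r ≈ 0.0968 m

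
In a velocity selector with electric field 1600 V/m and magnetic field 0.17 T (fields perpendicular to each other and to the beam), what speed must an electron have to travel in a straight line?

v = 9400 m/s

Straight-line motion ⇒ electric and magnetic forces cancel, so E = vB.
v = E/B = 1600/0.17 = 9400 m/s.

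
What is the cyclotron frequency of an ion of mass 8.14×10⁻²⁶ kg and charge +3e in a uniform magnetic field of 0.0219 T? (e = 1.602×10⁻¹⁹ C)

f ≈ 2.06×10⁴ Hz

f = |q|B/(2πm).
f = (4.806×10⁻¹⁹)(0.0219)/(2π·8.14×10⁻²⁶) ≈ 2.06×10⁴ Hz.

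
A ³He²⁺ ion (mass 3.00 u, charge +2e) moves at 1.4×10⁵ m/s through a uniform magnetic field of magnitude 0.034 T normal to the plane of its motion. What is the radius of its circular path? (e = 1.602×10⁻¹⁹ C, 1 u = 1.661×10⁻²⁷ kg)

r ≈ 0.064 m

The magnetic force provides the centripetal force: |q|vB = mv²/r.
r = mv/(|q|B) = (4.983×10⁻²⁷)(1.4×10⁵)/((3.204×10⁻¹⁹)(0.034)) ≈ 0.064 m.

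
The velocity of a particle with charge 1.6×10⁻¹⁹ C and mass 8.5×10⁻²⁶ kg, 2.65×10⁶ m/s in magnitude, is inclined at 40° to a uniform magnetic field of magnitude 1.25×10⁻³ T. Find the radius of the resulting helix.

r ≈ 724 m

v⊥ = v sinθ = 2.65×10⁶·sin40° ≈ 1.703×10⁶ m/s.
r = m v⊥/(|q|B) = (8.5×10⁻²⁶)(1.703×10⁶)/((1.6×10⁻¹⁹)(1.25×10⁻³)) ≈ 724 m.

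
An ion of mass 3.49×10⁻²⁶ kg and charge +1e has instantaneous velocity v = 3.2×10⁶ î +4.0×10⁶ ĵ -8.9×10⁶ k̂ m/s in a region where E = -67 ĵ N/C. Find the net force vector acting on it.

Only an electric field acts, so F = qE = (1.602×10⁻¹⁹ C)·(0, -67.0, 0) = (0, -1.07×10⁻¹⁷, 0) N.

F ≈ (0, -1.07×10⁻¹⁷, 0) N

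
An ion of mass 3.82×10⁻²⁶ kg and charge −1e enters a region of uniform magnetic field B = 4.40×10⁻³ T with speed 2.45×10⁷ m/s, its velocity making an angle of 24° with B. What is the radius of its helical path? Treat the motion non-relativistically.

r ≈ 540 m

v⊥ = v sinθ = 2.45×10⁷·sin24° ≈ 9.965×10⁶ m/s.
r = m v⊥/(|q|B) = (3.82×10⁻²⁶)(9.965×10⁶)/((1.602×10⁻¹⁹)(4.40×10⁻³)) ≈ 540 m.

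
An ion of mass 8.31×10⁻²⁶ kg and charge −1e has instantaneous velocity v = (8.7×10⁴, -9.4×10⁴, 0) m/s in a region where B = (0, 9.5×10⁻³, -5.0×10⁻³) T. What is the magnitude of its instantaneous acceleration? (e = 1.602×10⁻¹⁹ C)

v×B = (470, 435, 826) N/C.
F = q v×B = (−1.602×10⁻¹⁹ C)·(470, 435, 826) = (-7.53×10⁻¹⁷, -6.97×10⁻¹⁷, -1.32×10⁻¹⁶) N.
|a| = |F|/m = 1.675×10⁻¹⁶/8.31×10⁻²⁶ ≈ 2.02×10⁹ m/s².

|a| ≈ 2.02×10⁹ m/s²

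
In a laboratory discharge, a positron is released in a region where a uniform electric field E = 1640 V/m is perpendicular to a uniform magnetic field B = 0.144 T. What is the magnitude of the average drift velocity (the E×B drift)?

v_d ≈ 1.14×10⁴ m/s

The E×B drift speed is v_d = E/B.
v_d = 1640/0.144 = 1.14×10⁴ m/s.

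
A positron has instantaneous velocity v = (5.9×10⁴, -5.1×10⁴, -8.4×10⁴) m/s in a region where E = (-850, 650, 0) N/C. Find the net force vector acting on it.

Only an electric field acts, so F = qE = (1.602×10⁻¹⁹ C)·(-850, 650, 0) = (-1.36×10⁻¹⁶, 1.04×10⁻¹⁶, 0) N.

F ≈ (-1.36×10⁻¹⁶, 1.04×10⁻¹⁶, 0) N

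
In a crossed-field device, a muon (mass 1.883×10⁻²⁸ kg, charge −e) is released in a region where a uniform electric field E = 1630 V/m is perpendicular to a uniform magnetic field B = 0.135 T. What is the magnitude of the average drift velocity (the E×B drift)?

The E×B drift speed is v_d = E/B.
v_d = 1630/0.135 = 1.21×10⁴ m/s.

v_d ≈ 1.21×10⁴ m/s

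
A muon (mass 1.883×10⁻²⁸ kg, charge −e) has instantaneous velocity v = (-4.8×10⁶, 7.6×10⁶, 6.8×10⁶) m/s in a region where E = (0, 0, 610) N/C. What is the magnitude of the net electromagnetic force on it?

|F| ≈ 9.77×10⁻¹⁷ N

Only an electric field acts, so F = qE = (−1.602×10⁻¹⁹ C)·(0, 0, 610) = (0, 0, -9.77×10⁻¹⁷) N.
|F| = 9.77×10⁻¹⁷ N.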